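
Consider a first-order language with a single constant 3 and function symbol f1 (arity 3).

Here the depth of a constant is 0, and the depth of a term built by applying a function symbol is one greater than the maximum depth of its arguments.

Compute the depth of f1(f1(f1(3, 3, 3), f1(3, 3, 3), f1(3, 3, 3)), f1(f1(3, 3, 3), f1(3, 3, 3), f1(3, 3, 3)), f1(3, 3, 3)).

depth(f1(3, 3, 3)) = 1 + max(0, 0, 0) = 1
depth(f1(f1(3, 3, 3), f1(3, 3, 3), f1(3, 3, 3))) = 1 + max(1, 1, 1) = 2
depth(f1(f1(f1(3, 3, 3), f1(3, 3, 3), f1(3, 3, 3)), f1(f1(3, 3, 3), f1(3, 3, 3), f1(3, 3, 3)), f1(3, 3, 3))) = 1 + max(2, 2, 1) = 3

3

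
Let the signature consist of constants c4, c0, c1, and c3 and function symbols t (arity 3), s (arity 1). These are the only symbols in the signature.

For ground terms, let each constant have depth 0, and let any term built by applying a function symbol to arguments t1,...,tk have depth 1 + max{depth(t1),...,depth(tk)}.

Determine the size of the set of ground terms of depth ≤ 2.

Let N_k = |{terms of depth ≤ k}|. Then N_0 = 4 and N_k = 4 + N_{k-1}^3 + N_{k-1} for k ≥ 1 (one summand per function symbol, arity giving the exponent).
N_0 = 4
N_1 = 4 + 4^3 + 4 = 72
N_2 = 4 + 72^3 + 72 = 373324

373324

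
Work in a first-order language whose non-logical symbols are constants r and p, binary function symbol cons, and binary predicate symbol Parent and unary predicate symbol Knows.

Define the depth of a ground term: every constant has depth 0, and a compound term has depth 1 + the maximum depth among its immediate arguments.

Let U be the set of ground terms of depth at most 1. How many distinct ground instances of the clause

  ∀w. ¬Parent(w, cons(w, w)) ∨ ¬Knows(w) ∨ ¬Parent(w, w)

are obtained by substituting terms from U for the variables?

Ground terms of depth ≤ 1:
  Let N_k count ground terms of depth at most k. Each non-constant term of depth ≤ k is some function symbol applied to depth-≤(k−1) arguments, giving N_k = 2 + N_{k-1}^2.
  N_0 = 2
  N_1 = 2 + 2^2 = 6
So there are 6 ground terms available for substitution.
The body mentions the single quantified variable w; since ground terms form a free algebra, no two substitutions collapse to the same formula.
Number of ground instances = 6.

6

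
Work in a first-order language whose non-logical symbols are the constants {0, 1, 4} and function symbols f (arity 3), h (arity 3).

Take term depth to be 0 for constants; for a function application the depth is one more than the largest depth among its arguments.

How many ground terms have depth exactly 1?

54

Write N_k for the number of ground terms of depth ≤ k. A term of depth ≤ k is either a constant or a function symbol applied to arguments of depth ≤ k−1, so N_k = 3 + N_{k-1}^3 + N_{k-1}^3.
N_0 = 3
N_1 = 3 + 3^3 + 3^3 = 57
Terms of depth exactly 1: N_1 − N_0 = 57 − 3 = 54.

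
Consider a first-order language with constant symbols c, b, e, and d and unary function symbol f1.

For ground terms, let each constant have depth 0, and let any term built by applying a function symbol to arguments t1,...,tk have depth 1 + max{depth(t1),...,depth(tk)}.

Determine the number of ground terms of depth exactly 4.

Count level by level. With function symbols f1/1, the terms of depth ≤ k are the 4 constants together with each function applied to depth-≤(k−1) tuples, so N_k = 4 + N_{k-1}.
N_0 = 4
N_1 = 4 + 4 = 8
N_2 = 4 + 8 = 12
N_3 = 4 + 12 = 16
N_4 = 4 + 16 = 20
Terms of depth exactly 4: N_4 − N_3 = 20 − 16 = 4.

4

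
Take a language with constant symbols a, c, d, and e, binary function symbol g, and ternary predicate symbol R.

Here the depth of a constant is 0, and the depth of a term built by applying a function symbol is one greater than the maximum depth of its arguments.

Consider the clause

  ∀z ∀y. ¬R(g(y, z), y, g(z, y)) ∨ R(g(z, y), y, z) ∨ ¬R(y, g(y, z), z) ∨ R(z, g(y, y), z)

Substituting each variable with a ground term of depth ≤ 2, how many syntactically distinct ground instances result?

Ground terms of depth ≤ 2:
  Count level by level. With function symbols g/2, the terms of depth ≤ k are the 4 constants together with each function applied to depth-≤(k−1) tuples, so N_k = 4 + N_{k-1}^2.
  N_0 = 4
  N_1 = 4 + 4^2 = 20
  N_2 = 4 + 20^2 = 404
So there are 404 ground terms available for substitution.
Each of z, y ranges independently over the available ground terms, and distinct assignments produce distinct instances.
Number of ground instances = 404^2 = 163216.

163216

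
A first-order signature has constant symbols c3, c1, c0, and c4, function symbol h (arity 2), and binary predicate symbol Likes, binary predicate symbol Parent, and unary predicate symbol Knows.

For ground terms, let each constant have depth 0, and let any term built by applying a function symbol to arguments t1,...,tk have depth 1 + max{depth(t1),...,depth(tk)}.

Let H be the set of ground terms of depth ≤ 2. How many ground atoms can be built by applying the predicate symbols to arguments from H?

First count ground terms of depth ≤ 2.
If N_k denotes the number of depth-≤k ground terms, the 4 constants give N_0 = 4, and each function symbol of arity r contributes N_{k-1}^r new terms at level k: N_k = 4 + N_{k-1}^2.
N_0 = 4
N_1 = 4 + 4^2 = 20
N_2 = 4 + 20^2 = 404
So |H| = 404.
For each predicate symbol, the number of ground atoms is |H| raised to its arity; summing:
  Likes: 404^2 = 163216;  Parent: 404^2 = 163216;  Knows: 404
Total ground atoms: 163216 + 163216 + 404 = 326836.

326836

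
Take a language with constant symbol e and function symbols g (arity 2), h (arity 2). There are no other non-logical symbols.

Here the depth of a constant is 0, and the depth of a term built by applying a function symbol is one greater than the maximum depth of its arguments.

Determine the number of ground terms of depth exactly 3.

704

Count level by level. With function symbols g/2, h/2, the terms of depth ≤ k are the 1 constant together with each function applied to depth-≤(k−1) tuples, so N_k = 1 + N_{k-1}^2 + N_{k-1}^2.
N_0 = 1
N_1 = 1 + 1^2 + 1^2 = 3
N_2 = 1 + 3^2 + 3^2 = 19
N_3 = 1 + 19^2 + 19^2 = 723
Terms of depth exactly 3: N_3 − N_2 = 723 − 19 = 704.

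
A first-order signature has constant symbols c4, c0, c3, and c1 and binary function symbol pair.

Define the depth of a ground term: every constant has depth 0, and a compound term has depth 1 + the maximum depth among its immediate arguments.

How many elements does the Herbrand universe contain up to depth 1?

Count level by level. With function symbols pair/2, the terms of depth ≤ k are the 4 constants together with each function applied to depth-≤(k−1) tuples, so N_k = 4 + N_{k-1}^2.
N_0 = 4
N_1 = 4 + 4^2 = 20

20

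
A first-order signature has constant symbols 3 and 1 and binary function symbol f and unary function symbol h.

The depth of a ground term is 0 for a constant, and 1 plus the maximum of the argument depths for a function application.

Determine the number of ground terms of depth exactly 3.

5478

Let N_k count ground terms of depth at most k. Each non-constant term of depth ≤ k is some function symbol applied to depth-≤(k−1) arguments, giving N_k = 2 + N_{k-1}^2 + N_{k-1}.
N_0 = 2
N_1 = 2 + 2^2 + 2 = 8
N_2 = 2 + 8^2 + 8 = 74
N_3 = 2 + 74^2 + 74 = 5552
Terms of depth exactly 3: N_3 − N_2 = 5552 − 74 = 5478.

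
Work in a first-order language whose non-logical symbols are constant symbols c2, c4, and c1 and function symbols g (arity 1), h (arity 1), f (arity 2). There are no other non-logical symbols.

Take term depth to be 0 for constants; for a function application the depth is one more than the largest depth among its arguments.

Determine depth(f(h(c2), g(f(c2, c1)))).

3

depth(h(c2)) = 1 + depth(c2) = 1 + 0 = 1
depth(f(c2, c1)) = 1 + max(0, 0) = 1
depth(g(f(c2, c1))) = 1 + depth(f(c2, c1)) = 1 + 1 = 2
depth(f(h(c2), g(f(c2, c1)))) = 1 + max(1, 2) = 3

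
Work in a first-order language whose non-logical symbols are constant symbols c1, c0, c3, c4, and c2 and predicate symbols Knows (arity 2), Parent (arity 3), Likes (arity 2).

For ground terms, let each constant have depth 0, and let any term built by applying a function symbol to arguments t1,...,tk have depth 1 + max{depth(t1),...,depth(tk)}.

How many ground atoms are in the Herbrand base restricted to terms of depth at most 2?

First count ground terms of depth ≤ 2.
With no function symbols every ground term is a constant, so there are exactly 5 ground terms at every depth bound.
N_0 = 5
N_1 = 5
N_2 = 5
So |H| = 5.
For each predicate symbol, the number of ground atoms is |H| raised to its arity; summing:
  Knows: 5^2 = 25;  Parent: 5^3 = 125;  Likes: 5^2 = 25
Total ground atoms: 25 + 125 + 25 = 175.

175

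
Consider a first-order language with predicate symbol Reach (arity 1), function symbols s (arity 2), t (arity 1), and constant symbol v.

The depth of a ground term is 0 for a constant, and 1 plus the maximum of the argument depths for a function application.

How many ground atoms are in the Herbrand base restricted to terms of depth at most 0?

First count ground terms of depth ≤ 0.
If N_k denotes the number of depth-≤k ground terms, the 1 constant gives N_0 = 1, and each function symbol of arity r contributes N_{k-1}^r new terms at level k: N_k = 1 + N_{k-1}^2 + N_{k-1}.
N_0 = 1
Explicitly: v.
So |H| = 1.
Each predicate of arity r yields |H|^r ground atoms (one per choice of an r-tuple from H):
  Reach: 1
Total ground atoms: 1.

1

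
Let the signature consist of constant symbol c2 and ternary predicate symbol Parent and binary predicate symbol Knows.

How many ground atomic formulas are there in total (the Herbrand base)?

2

With no function symbols, the Herbrand universe is just the 1 constant.
Ground atoms per predicate: Parent: 1^3 = 1, Knows: 1^2 = 1.
Herbrand base size = 1 + 1 = 2.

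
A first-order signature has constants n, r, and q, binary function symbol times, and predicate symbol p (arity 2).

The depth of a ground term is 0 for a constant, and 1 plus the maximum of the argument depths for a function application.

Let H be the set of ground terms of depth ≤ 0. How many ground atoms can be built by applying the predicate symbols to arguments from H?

9

First count ground terms of depth ≤ 0.
Count level by level. With function symbols times/2, the terms of depth ≤ k are the 3 constants together with each function applied to depth-≤(k−1) tuples, so N_k = 3 + N_{k-1}^2.
N_0 = 3
Explicitly: n, r, q.
So |H| = 3.
A ground atom is a predicate applied to a tuple of terms from H, so the count is the sum over predicates of |H|^arity:
  p: 3^2 = 9
Total ground atoms: 9.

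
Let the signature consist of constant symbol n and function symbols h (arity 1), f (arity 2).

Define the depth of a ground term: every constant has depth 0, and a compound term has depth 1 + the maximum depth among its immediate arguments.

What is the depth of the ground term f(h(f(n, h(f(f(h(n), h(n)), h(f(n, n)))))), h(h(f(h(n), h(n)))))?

depth(h(n)) = 1 + depth(n) = 1 + 0 = 1
depth(f(h(n), h(n))) = 1 + max(1, 1) = 2
depth(f(n, n)) = 1 + max(0, 0) = 1
depth(h(f(n, n))) = 1 + depth(f(n, n)) = 1 + 1 = 2
depth(f(f(h(n), h(n)), h(f(n, n)))) = 1 + max(2, 2) = 3
depth(h(f(f(h(n), h(n)), h(f(n, n))))) = 1 + depth(f(f(h(n), h(n)), h(f(n, n)))) = 1 + 3 = 4
depth(f(n, h(f(f(h(n), h(n)), h(f(n, n)))))) = 1 + max(0, 4) = 5
depth(h(f(n, h(f(f(h(n), h(n)), h(f(n, n))))))) = 1 + depth(f(n, h(f(f(h(n), h(n)), h(f(n, n)))))) = 1 + 5 = 6
depth(h(f(h(n), h(n)))) = 1 + depth(f(h(n), h(n))) = 1 + 2 = 3
depth(h(h(f(h(n), h(n))))) = 1 + depth(h(f(h(n), h(n)))) = 1 + 3 = 4
depth(f(h(f(n, h(f(f(h(n), h(n)), h(f(n, n)))))), h(h(f(h(n), h(n)))))) = 1 + max(6, 4) = 7

7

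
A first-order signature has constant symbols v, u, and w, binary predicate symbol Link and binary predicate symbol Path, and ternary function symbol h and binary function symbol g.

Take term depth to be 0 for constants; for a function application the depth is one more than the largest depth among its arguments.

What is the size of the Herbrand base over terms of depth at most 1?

First count ground terms of depth ≤ 1.
Let N_k = |{terms of depth ≤ k}|. Then N_0 = 3 and N_k = 3 + N_{k-1}^3 + N_{k-1}^2 for k ≥ 1 (one summand per function symbol, arity giving the exponent).
N_0 = 3
N_1 = 3 + 3^3 + 3^2 = 39
So |H| = 39.
For each predicate symbol, the number of ground atoms is |H| raised to its arity; summing:
  Link: 39^2 = 1521;  Path: 39^2 = 1521
Total ground atoms: 1521 + 1521 = 3042.

3042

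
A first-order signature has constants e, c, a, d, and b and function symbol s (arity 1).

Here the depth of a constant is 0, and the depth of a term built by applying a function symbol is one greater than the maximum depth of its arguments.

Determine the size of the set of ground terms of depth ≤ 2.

15

Let N_k count ground terms of depth at most k. Each non-constant term of depth ≤ k is some function symbol applied to depth-≤(k−1) arguments, giving N_k = 5 + N_{k-1}.
N_0 = 5
N_1 = 5 + 5 = 10
N_2 = 5 + 10 = 15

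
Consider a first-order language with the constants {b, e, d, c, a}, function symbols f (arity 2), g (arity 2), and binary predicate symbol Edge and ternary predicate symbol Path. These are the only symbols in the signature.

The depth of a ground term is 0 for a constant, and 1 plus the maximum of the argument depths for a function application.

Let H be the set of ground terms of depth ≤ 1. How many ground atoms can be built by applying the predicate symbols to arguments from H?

First count ground terms of depth ≤ 1.
If N_k denotes the number of depth-≤k ground terms, the 5 constants give N_0 = 5, and each function symbol of arity r contributes N_{k-1}^r new terms at level k: N_k = 5 + N_{k-1}^2 + N_{k-1}^2.
N_0 = 5
N_1 = 5 + 5^2 + 5^2 = 55
So |H| = 55.
Each predicate of arity r yields |H|^r ground atoms (one per choice of an r-tuple from H):
  Edge: 55^2 = 3025;  Path: 55^3 = 166375
Total ground atoms: 3025 + 166375 = 169400.

169400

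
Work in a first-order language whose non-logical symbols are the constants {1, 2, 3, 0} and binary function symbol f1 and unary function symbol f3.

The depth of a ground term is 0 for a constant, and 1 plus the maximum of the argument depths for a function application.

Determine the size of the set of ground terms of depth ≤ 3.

If N_k denotes the number of depth-≤k ground terms, the 4 constants give N_0 = 4, and each function symbol of arity r contributes N_{k-1}^r new terms at level k: N_k = 4 + N_{k-1}^2 + N_{k-1}.
N_0 = 4
N_1 = 4 + 4^2 + 4 = 24
N_2 = 4 + 24^2 + 24 = 604
N_3 = 4 + 604^2 + 604 = 365424

365424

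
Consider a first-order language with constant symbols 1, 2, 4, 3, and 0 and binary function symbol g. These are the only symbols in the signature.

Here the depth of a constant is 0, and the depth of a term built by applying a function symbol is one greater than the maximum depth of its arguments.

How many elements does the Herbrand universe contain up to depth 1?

30

Let N_k count ground terms of depth at most k. Each non-constant term of depth ≤ k is some function symbol applied to depth-≤(k−1) arguments, giving N_k = 5 + N_{k-1}^2.
N_0 = 5
N_1 = 5 + 5^2 = 30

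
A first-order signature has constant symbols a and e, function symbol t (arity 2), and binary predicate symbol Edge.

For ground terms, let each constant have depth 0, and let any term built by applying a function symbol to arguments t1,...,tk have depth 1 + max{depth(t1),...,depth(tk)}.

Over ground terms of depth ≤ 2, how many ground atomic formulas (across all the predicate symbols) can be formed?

1444

First count ground terms of depth ≤ 2.
Write N_k for the number of ground terms of depth ≤ k. A term of depth ≤ k is either a constant or a function symbol applied to arguments of depth ≤ k−1, so N_k = 2 + N_{k-1}^2.
N_0 = 2
N_1 = 2 + 2^2 = 6
N_2 = 2 + 6^2 = 38
So |H| = 38.
Ground atoms are formed by filling each argument slot of a predicate with a term from H, so an r-ary predicate gives |H|^r atoms:
  Edge: 38^2 = 1444
Total ground atoms: 1444.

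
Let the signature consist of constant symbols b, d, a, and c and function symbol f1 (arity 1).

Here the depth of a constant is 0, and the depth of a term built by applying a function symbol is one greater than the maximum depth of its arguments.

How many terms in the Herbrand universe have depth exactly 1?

4

Let N_k = |{terms of depth ≤ k}|. Then N_0 = 4 and N_k = 4 + N_{k-1} for k ≥ 1 (one summand per function symbol, arity giving the exponent).
N_0 = 4
N_1 = 4 + 4 = 8
Terms of depth exactly 1: N_1 − N_0 = 8 − 4 = 4.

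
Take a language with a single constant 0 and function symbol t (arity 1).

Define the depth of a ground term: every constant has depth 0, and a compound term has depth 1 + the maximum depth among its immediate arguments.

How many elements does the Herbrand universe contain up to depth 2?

3

Let N_k = |{terms of depth ≤ k}|. Then N_0 = 1 and N_k = 1 + N_{k-1} for k ≥ 1 (one summand per function symbol, arity giving the exponent).
N_0 = 1
N_1 = 1 + 1 = 2
N_2 = 1 + 2 = 3
Explicitly: 0, t(0), t(t(0)).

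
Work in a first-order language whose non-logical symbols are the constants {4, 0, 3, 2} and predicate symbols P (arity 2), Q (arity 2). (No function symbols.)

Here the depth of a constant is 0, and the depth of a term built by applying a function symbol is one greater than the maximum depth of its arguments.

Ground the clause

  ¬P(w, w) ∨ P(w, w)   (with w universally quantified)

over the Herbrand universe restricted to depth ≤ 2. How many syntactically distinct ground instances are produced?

Ground terms of depth ≤ 2:
  With no function symbols every ground term is a constant, so there are exactly 4 ground terms at every depth bound.
  N_0 = 4
  N_1 = 4
  N_2 = 4
  Explicitly: 4, 0, 3, 2.
So there are 4 ground terms available for substitution.
The body mentions the single quantified variable w; since ground terms form a free algebra, no two substitutions collapse to the same formula.
Number of ground instances = 4.

4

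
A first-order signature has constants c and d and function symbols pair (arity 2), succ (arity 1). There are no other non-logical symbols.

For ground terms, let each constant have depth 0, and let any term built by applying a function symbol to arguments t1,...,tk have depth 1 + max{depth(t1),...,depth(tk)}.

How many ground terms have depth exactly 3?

5478

If N_k denotes the number of depth-≤k ground terms, the 2 constants give N_0 = 2, and each function symbol of arity r contributes N_{k-1}^r new terms at level k: N_k = 2 + N_{k-1}^2 + N_{k-1}.
N_0 = 2
N_1 = 2 + 2^2 + 2 = 8
N_2 = 2 + 8^2 + 8 = 74
N_3 = 2 + 74^2 + 74 = 5552
Terms of depth exactly 3: N_3 − N_2 = 5552 − 74 = 5478.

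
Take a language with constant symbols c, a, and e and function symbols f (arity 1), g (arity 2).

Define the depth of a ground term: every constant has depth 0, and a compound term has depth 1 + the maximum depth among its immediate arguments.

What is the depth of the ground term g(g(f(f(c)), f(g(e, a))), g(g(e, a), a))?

depth(f(c)) = 1 + depth(c) = 1 + 0 = 1
depth(f(f(c))) = 1 + depth(f(c)) = 1 + 1 = 2
depth(g(e, a)) = 1 + max(0, 0) = 1
depth(f(g(e, a))) = 1 + depth(g(e, a)) = 1 + 1 = 2
depth(g(f(f(c)), f(g(e, a)))) = 1 + max(2, 2) = 3
depth(g(g(e, a), a)) = 1 + max(1, 0) = 2
depth(g(g(f(f(c)), f(g(e, a))), g(g(e, a), a))) = 1 + max(3, 2) = 4

4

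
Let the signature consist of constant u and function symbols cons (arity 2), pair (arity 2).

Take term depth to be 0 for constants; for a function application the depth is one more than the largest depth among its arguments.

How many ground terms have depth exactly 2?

16

Count level by level. With function symbols cons/2, pair/2, the terms of depth ≤ k are the 1 constant together with each function applied to depth-≤(k−1) tuples, so N_k = 1 + N_{k-1}^2 + N_{k-1}^2.
N_0 = 1
N_1 = 1 + 1^2 + 1^2 = 3
N_2 = 1 + 3^2 + 3^2 = 19
Terms of depth exactly 2: N_2 − N_1 = 19 − 3 = 16.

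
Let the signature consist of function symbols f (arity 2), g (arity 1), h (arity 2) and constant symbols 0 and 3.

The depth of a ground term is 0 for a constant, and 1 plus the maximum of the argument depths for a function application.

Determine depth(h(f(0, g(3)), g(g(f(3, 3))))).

4

depth(g(3)) = 1 + depth(3) = 1 + 0 = 1
depth(f(0, g(3))) = 1 + max(0, 1) = 2
depth(f(3, 3)) = 1 + max(0, 0) = 1
depth(g(f(3, 3))) = 1 + depth(f(3, 3)) = 1 + 1 = 2
depth(g(g(f(3, 3)))) = 1 + depth(g(f(3, 3))) = 1 + 2 = 3
depth(h(f(0, g(3)), g(g(f(3, 3))))) = 1 + max(2, 3) = 4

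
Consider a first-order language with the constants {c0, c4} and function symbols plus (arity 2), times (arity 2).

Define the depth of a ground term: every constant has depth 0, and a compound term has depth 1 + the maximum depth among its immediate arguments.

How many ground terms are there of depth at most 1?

10

Write N_k for the number of ground terms of depth ≤ k. A term of depth ≤ k is either a constant or a function symbol applied to arguments of depth ≤ k−1, so N_k = 2 + N_{k-1}^2 + N_{k-1}^2.
N_0 = 2
N_1 = 2 + 2^2 + 2^2 = 10
Explicitly: c0, c4, plus(c0, c0), plus(c0, c4), plus(c4, c0), plus(c4, c4), times(c0, c0), times(c0, c4), times(c4, c0), times(c4, c4).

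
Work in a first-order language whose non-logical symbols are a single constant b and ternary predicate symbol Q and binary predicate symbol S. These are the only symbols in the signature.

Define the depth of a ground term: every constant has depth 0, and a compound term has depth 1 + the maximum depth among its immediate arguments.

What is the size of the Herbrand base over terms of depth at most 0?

First count ground terms of depth ≤ 0.
With no function symbols every ground term is a constant, so there is exactly 1 ground term at every depth bound.
N_0 = 1
So |H| = 1.
Each predicate of arity r yields |H|^r ground atoms (one per choice of an r-tuple from H):
  Q: 1^3 = 1;  S: 1^2 = 1
Total ground atoms: 1 + 1 = 2.

2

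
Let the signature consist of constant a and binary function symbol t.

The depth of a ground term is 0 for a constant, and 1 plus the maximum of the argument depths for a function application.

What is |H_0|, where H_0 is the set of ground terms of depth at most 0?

1

Let N_k count ground terms of depth at most k. Each non-constant term of depth ≤ k is some function symbol applied to depth-≤(k−1) arguments, giving N_k = 1 + N_{k-1}^2.
N_0 = 1
Explicitly: a.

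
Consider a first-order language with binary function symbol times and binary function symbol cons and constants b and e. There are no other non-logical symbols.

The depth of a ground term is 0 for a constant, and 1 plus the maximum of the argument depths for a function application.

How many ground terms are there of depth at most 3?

81610

Write N_k for the number of ground terms of depth ≤ k. A term of depth ≤ k is either a constant or a function symbol applied to arguments of depth ≤ k−1, so N_k = 2 + N_{k-1}^2 + N_{k-1}^2.
N_0 = 2
N_1 = 2 + 2^2 + 2^2 = 10
N_2 = 2 + 10^2 + 10^2 = 202
N_3 = 2 + 202^2 + 202^2 = 81610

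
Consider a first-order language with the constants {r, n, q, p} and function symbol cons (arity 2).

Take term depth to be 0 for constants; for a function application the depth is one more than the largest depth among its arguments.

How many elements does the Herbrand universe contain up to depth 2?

Write N_k for the number of ground terms of depth ≤ k. A term of depth ≤ k is either a constant or a function symbol applied to arguments of depth ≤ k−1, so N_k = 4 + N_{k-1}^2.
N_0 = 4
N_1 = 4 + 4^2 = 20
N_2 = 4 + 20^2 = 404

404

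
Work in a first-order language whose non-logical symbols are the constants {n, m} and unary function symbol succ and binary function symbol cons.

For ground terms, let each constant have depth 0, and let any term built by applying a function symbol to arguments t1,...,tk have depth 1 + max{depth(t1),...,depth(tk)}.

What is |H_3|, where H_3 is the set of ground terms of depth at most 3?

5552

Write N_k for the number of ground terms of depth ≤ k. A term of depth ≤ k is either a constant or a function symbol applied to arguments of depth ≤ k−1, so N_k = 2 + N_{k-1} + N_{k-1}^2.
N_0 = 2
N_1 = 2 + 2 + 2^2 = 8
N_2 = 2 + 8 + 8^2 = 74
N_3 = 2 + 74 + 74^2 = 5552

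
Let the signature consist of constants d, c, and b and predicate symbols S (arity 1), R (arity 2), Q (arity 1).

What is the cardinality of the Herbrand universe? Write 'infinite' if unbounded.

3

There are no function symbols, so every ground term is one of the 3 constants.
The Herbrand universe is {d, c, b}, which is finite with 3 elements.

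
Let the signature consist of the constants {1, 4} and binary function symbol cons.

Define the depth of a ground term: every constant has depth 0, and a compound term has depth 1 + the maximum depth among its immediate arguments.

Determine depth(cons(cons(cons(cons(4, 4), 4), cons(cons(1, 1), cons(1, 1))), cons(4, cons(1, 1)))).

4

depth(cons(4, 4)) = 1 + max(0, 0) = 1
depth(cons(cons(4, 4), 4)) = 1 + max(1, 0) = 2
depth(cons(1, 1)) = 1 + max(0, 0) = 1
depth(cons(cons(1, 1), cons(1, 1))) = 1 + max(1, 1) = 2
depth(cons(cons(cons(4, 4), 4), cons(cons(1, 1), cons(1, 1)))) = 1 + max(2, 2) = 3
depth(cons(4, cons(1, 1))) = 1 + max(0, 1) = 2
depth(cons(cons(cons(cons(4, 4), 4), cons(cons(1, 1), cons(1, 1))), cons(4, cons(1, 1)))) = 1 + max(3, 2) = 4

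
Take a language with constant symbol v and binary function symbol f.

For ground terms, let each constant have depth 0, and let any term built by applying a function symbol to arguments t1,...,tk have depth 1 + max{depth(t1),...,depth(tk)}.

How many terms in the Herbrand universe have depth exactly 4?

Let N_k count ground terms of depth at most k. Each non-constant term of depth ≤ k is some function symbol applied to depth-≤(k−1) arguments, giving N_k = 1 + N_{k-1}^2.
N_0 = 1
N_1 = 1 + 1^2 = 2
N_2 = 1 + 2^2 = 5
N_3 = 1 + 5^2 = 26
N_4 = 1 + 26^2 = 677
Terms of depth exactly 4: N_4 − N_3 = 677 − 26 = 651.

651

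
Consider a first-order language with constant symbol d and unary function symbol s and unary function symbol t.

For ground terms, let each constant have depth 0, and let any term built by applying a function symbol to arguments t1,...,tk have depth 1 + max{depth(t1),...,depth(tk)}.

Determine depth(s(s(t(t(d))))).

4

depth(t(d)) = 1 + depth(d) = 1 + 0 = 1
depth(t(t(d))) = 1 + depth(t(d)) = 1 + 1 = 2
depth(s(t(t(d)))) = 1 + depth(t(t(d))) = 1 + 2 = 3
depth(s(s(t(t(d))))) = 1 + depth(s(t(t(d)))) = 1 + 3 = 4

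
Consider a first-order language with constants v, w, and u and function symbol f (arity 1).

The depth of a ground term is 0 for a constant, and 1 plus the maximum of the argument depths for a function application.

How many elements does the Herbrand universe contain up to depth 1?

6

Write N_k for the number of ground terms of depth ≤ k. A term of depth ≤ k is either a constant or a function symbol applied to arguments of depth ≤ k−1, so N_k = 3 + N_{k-1}.
N_0 = 3
N_1 = 3 + 3 = 6
Explicitly: v, w, u, f(v), f(w), f(u).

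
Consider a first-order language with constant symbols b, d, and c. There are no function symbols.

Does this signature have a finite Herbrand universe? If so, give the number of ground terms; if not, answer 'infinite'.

There are no function symbols, so every ground term is one of the 3 constants.
The Herbrand universe is {b, d, c}, which is finite with 3 elements.

3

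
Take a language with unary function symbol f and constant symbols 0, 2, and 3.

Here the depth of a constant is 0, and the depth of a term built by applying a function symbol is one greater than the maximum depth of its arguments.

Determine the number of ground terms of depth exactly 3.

If N_k denotes the number of depth-≤k ground terms, the 3 constants give N_0 = 3, and each function symbol of arity r contributes N_{k-1}^r new terms at level k: N_k = 3 + N_{k-1}.
N_0 = 3
N_1 = 3 + 3 = 6
N_2 = 3 + 6 = 9
N_3 = 3 + 9 = 12
Terms of depth exactly 3: N_3 − N_2 = 12 − 9 = 3.

3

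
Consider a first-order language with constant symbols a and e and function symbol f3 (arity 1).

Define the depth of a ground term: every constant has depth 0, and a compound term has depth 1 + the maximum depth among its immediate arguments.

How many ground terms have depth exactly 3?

If N_k denotes the number of depth-≤k ground terms, the 2 constants give N_0 = 2, and each function symbol of arity r contributes N_{k-1}^r new terms at level k: N_k = 2 + N_{k-1}.
N_0 = 2
N_1 = 2 + 2 = 4
N_2 = 2 + 4 = 6
N_3 = 2 + 6 = 8
Terms of depth exactly 3: N_3 − N_2 = 8 − 6 = 2.

2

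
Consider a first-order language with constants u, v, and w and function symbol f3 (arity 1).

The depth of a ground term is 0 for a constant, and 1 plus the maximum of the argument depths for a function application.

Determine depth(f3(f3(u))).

depth(f3(u)) = 1 + depth(u) = 1 + 0 = 1
depth(f3(f3(u))) = 1 + depth(f3(u)) = 1 + 1 = 2

2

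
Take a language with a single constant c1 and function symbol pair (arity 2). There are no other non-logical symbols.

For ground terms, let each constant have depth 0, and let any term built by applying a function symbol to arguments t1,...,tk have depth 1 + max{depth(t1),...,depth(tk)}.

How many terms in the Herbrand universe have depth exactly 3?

Count level by level. With function symbols pair/2, the terms of depth ≤ k are the 1 constant together with each function applied to depth-≤(k−1) tuples, so N_k = 1 + N_{k-1}^2.
N_0 = 1
N_1 = 1 + 1^2 = 2
N_2 = 1 + 2^2 = 5
N_3 = 1 + 5^2 = 26
Terms of depth exactly 3: N_3 − N_2 = 26 − 5 = 21.

21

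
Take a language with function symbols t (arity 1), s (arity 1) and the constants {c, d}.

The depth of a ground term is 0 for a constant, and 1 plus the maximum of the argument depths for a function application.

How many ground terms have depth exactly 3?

16

Write N_k for the number of ground terms of depth ≤ k. A term of depth ≤ k is either a constant or a function symbol applied to arguments of depth ≤ k−1, so N_k = 2 + N_{k-1} + N_{k-1}.
N_0 = 2
N_1 = 2 + 2 + 2 = 6
N_2 = 2 + 6 + 6 = 14
N_3 = 2 + 14 + 14 = 30
Terms of depth exactly 3: N_3 − N_2 = 30 − 14 = 16.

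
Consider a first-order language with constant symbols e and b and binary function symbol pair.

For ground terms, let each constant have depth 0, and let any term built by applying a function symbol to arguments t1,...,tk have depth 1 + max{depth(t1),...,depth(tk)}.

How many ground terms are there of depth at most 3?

Count level by level. With function symbols pair/2, the terms of depth ≤ k are the 2 constants together with each function applied to depth-≤(k−1) tuples, so N_k = 2 + N_{k-1}^2.
N_0 = 2
N_1 = 2 + 2^2 = 6
N_2 = 2 + 6^2 = 38
N_3 = 2 + 38^2 = 1446

1446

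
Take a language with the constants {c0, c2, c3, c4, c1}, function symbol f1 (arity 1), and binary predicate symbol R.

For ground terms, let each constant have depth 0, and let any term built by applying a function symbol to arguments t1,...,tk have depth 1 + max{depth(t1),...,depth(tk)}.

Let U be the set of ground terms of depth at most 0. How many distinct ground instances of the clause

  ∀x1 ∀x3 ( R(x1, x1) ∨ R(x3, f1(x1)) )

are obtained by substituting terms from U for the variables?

Ground terms of depth ≤ 0:
  Count level by level. With function symbols f1/1, the terms of depth ≤ k are the 5 constants together with each function applied to depth-≤(k−1) tuples, so N_k = 5 + N_{k-1}.
  N_0 = 5
So there are 5 ground terms available for substitution.
There are 2 variables to instantiate (x1, x3), each occurring in at least one literal, so different choices give different ground instances.
Number of ground instances = 5^2 = 25.

25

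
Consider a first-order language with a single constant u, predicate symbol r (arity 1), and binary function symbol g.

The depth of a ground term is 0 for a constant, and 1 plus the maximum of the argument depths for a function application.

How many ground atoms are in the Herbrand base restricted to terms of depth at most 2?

5

First count ground terms of depth ≤ 2.
If N_k denotes the number of depth-≤k ground terms, the 1 constant gives N_0 = 1, and each function symbol of arity r contributes N_{k-1}^r new terms at level k: N_k = 1 + N_{k-1}^2.
N_0 = 1
N_1 = 1 + 1^2 = 2
N_2 = 1 + 2^2 = 5
Explicitly: u, g(u, u), g(u, g(u, u)), g(g(u, u), u), g(g(u, u), g(u, u)).
So |H| = 5.
For each predicate symbol, the number of ground atoms is |H| raised to its arity; summing:
  r: 5
Total ground atoms: 5.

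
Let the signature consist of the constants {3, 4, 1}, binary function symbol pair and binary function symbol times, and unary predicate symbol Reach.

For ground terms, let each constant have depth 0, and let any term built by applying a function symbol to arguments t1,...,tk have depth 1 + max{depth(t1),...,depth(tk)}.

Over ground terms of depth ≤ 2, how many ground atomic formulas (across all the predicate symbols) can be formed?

885

First count ground terms of depth ≤ 2.
Write N_k for the number of ground terms of depth ≤ k. A term of depth ≤ k is either a constant or a function symbol applied to arguments of depth ≤ k−1, so N_k = 3 + N_{k-1}^2 + N_{k-1}^2.
N_0 = 3
N_1 = 3 + 3^2 + 3^2 = 21
N_2 = 3 + 21^2 + 21^2 = 885
So |H| = 885.
For each predicate symbol, the number of ground atoms is |H| raised to its arity; summing:
  Reach: 885
Total ground atoms: 885.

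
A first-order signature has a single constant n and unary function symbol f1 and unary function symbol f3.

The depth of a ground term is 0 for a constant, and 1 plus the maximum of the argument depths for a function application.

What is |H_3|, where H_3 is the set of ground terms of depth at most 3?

Count level by level. With function symbols f1/1, f3/1, the terms of depth ≤ k are the 1 constant together with each function applied to depth-≤(k−1) tuples, so N_k = 1 + N_{k-1} + N_{k-1}.
N_0 = 1
N_1 = 1 + 1 + 1 = 3
N_2 = 1 + 3 + 3 = 7
N_3 = 1 + 7 + 7 = 15

15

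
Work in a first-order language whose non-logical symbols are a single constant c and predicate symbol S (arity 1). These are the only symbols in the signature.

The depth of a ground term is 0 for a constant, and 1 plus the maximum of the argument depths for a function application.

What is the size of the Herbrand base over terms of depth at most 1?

1

First count ground terms of depth ≤ 1.
With no function symbols every ground term is a constant, so there is exactly 1 ground term at every depth bound.
N_0 = 1
N_1 = 1
Explicitly: c.
So |H| = 1.
Each predicate of arity r yields |H|^r ground atoms (one per choice of an r-tuple from H):
  S: 1
Total ground atoms: 1.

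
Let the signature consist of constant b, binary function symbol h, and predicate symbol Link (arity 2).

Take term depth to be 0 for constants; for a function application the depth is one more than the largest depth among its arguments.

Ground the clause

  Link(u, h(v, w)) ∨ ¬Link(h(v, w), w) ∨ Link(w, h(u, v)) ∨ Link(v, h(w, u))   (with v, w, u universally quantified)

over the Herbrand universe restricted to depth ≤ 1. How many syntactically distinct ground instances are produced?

8

Ground terms of depth ≤ 1:
  Count level by level. With function symbols h/2, the terms of depth ≤ k are the 1 constant together with each function applied to depth-≤(k−1) tuples, so N_k = 1 + N_{k-1}^2.
  N_0 = 1
  N_1 = 1 + 1^2 = 2
So there are 2 ground terms available for substitution.
Each of v, w, u ranges independently over the available ground terms, and distinct assignments produce distinct instances.
Number of ground instances = 2^3 = 8.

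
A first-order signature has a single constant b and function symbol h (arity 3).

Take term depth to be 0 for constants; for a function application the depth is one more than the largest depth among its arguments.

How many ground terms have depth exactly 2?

If N_k denotes the number of depth-≤k ground terms, the 1 constant gives N_0 = 1, and each function symbol of arity r contributes N_{k-1}^r new terms at level k: N_k = 1 + N_{k-1}^3.
N_0 = 1
N_1 = 1 + 1^3 = 2
N_2 = 1 + 2^3 = 9
Terms of depth exactly 2: N_2 − N_1 = 9 − 2 = 7.

7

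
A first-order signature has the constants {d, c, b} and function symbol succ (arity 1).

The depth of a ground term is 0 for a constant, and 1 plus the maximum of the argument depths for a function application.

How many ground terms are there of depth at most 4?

15

Let N_k = |{terms of depth ≤ k}|. Then N_0 = 3 and N_k = 3 + N_{k-1} for k ≥ 1 (one summand per function symbol, arity giving the exponent).
N_0 = 3
N_1 = 3 + 3 = 6
N_2 = 3 + 6 = 9
N_3 = 3 + 9 = 12
N_4 = 3 + 12 = 15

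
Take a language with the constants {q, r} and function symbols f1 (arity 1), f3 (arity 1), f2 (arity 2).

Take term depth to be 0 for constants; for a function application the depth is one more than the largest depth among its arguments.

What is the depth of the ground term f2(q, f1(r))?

depth(f1(r)) = 1 + depth(r) = 1 + 0 = 1
depth(f2(q, f1(r))) = 1 + max(0, 1) = 2

2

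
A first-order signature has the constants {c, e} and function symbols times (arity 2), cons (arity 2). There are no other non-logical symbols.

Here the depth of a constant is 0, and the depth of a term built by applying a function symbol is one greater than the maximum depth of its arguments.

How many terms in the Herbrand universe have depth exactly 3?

81408

Let N_k count ground terms of depth at most k. Each non-constant term of depth ≤ k is some function symbol applied to depth-≤(k−1) arguments, giving N_k = 2 + N_{k-1}^2 + N_{k-1}^2.
N_0 = 2
N_1 = 2 + 2^2 + 2^2 = 10
N_2 = 2 + 10^2 + 10^2 = 202
N_3 = 2 + 202^2 + 202^2 = 81610
Terms of depth exactly 3: N_3 − N_2 = 81610 − 202 = 81408.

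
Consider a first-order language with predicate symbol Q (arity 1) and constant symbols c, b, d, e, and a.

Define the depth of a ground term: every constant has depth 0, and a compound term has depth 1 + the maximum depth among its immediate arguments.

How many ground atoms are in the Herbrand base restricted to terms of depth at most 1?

First count ground terms of depth ≤ 1.
With no function symbols every ground term is a constant, so there are exactly 5 ground terms at every depth bound.
N_0 = 5
N_1 = 5
Explicitly: c, b, d, e, a.
So |H| = 5.
Ground atoms are formed by filling each argument slot of a predicate with a term from H, so an r-ary predicate gives |H|^r atoms:
  Q: 5
Total ground atoms: 5.

5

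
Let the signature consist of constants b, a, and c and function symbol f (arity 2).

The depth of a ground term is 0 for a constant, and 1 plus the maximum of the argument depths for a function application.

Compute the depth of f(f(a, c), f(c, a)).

2

depth(f(a, c)) = 1 + max(0, 0) = 1
depth(f(c, a)) = 1 + max(0, 0) = 1
depth(f(f(a, c), f(c, a))) = 1 + max(1, 1) = 2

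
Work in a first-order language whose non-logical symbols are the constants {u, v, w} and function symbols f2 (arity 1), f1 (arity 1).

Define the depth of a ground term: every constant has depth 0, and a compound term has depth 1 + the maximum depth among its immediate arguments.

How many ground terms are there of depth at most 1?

9

Count level by level. With function symbols f2/1, f1/1, the terms of depth ≤ k are the 3 constants together with each function applied to depth-≤(k−1) tuples, so N_k = 3 + N_{k-1} + N_{k-1}.
N_0 = 3
N_1 = 3 + 3 + 3 = 9
Explicitly: u, v, w, f2(u), f2(v), f2(w), f1(u), f1(v), f1(w).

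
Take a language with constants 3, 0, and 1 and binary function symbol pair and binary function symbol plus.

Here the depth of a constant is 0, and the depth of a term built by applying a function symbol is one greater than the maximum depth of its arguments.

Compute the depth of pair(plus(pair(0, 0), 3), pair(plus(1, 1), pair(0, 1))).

3

depth(pair(0, 0)) = 1 + max(0, 0) = 1
depth(plus(pair(0, 0), 3)) = 1 + max(1, 0) = 2
depth(plus(1, 1)) = 1 + max(0, 0) = 1
depth(pair(0, 1)) = 1 + max(0, 0) = 1
depth(pair(plus(1, 1), pair(0, 1))) = 1 + max(1, 1) = 2
depth(pair(plus(pair(0, 0), 3), pair(plus(1, 1), pair(0, 1)))) = 1 + max(2, 2) = 3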